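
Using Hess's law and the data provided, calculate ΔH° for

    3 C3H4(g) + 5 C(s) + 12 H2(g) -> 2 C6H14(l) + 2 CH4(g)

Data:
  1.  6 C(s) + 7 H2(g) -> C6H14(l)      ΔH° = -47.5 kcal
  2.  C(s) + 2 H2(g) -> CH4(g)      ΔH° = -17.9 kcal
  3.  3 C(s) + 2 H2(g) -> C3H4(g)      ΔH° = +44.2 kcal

ΔH° = -263.4 kcal

eq. 1 × 2: (2)·(-47.5) = -95.0 kcal
eq. 2 × 2: (2)·(-17.9) = -35.8 kcal
eq. 3 reversed and × 3: (-3)·(+44.2) = -132.6 kcal
By Hess's law, ΔH° = (-95.0) + (-35.8) + (-132.6) = -263.4 kcal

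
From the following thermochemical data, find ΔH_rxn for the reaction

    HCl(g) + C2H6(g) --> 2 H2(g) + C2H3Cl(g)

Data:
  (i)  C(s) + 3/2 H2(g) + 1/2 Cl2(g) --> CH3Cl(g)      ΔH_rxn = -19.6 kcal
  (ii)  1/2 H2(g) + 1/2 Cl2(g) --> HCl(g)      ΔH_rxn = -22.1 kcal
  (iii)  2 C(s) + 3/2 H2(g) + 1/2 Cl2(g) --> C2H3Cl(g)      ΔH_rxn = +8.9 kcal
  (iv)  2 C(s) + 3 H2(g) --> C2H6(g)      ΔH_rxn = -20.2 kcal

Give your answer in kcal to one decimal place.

ΔH_rxn = 51.2 kcal

(i): not needed (CH3Cl(g) appears nowhere else).
(ii) reversed (reverse to put HCl(g) on the reactant side): +22.1 kcal
(iii) as written (C2H3Cl(g) already on the product side): +8.9 kcal
(iv) reversed (reverse to put C2H6(g) on the reactant side): +20.2 kcal
By Hess's law, ΔH_rxn = (-1)·(-22.1) + (1)·(+8.9) + (-1)·(-20.2) = 51.2 kcal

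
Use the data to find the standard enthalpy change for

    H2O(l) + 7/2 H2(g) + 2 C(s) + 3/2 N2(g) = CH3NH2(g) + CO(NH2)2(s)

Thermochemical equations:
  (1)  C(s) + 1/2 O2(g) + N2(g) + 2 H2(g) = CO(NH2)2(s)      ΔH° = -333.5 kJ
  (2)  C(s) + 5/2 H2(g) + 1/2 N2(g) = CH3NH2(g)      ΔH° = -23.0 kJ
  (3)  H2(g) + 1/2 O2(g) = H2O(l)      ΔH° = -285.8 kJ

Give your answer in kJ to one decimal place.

(1) as written: -333.5 kJ
(2) as written: -23.0 kJ
(3) reversed: +285.8 kJ
Summing the manipulated equations, ΔH° = (1)·(-333.5) + (1)·(-23.0) + (-1)·(-285.8) = -70.7 kJ

ΔH° = -70.7 kJ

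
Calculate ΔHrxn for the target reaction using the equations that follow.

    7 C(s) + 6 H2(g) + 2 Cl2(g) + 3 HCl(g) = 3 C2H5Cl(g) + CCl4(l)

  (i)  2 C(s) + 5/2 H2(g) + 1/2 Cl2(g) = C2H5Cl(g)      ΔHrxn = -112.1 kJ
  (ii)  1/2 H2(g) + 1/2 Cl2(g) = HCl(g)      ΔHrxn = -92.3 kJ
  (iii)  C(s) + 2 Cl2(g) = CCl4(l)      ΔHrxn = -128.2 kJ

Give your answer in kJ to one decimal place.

(i) × 3: (3)·(-112.1) = -336.3 kJ
(ii) reversed and × 3: (-3)·(-92.3) = +276.9 kJ
(iii) as written: -128.2 kJ
Combining the equations, ΔHrxn = (3)·(-112.1) + (-3)·(-92.3) + (1)·(-128.2) = -187.6 kJ

ΔHrxn = -187.6 kJ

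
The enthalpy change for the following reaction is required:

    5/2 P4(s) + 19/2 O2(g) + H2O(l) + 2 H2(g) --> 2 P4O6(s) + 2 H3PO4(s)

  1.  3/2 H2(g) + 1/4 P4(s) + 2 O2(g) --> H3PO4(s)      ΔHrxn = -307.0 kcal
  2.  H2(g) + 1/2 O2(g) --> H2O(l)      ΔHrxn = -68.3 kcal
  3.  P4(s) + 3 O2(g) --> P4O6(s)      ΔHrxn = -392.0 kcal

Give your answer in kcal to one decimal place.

ΔHrxn = -1329.7 kcal

eq. 1 × 2: (2)·(-307.0) = -614.0 kcal
eq. 2 reversed: +68.3 kcal
eq. 3 × 2: (2)·(-392.0) = -784.0 kcal
ΔHrxn = (-614.0) + (+68.3) + (-784.0) = -1329.7 kcal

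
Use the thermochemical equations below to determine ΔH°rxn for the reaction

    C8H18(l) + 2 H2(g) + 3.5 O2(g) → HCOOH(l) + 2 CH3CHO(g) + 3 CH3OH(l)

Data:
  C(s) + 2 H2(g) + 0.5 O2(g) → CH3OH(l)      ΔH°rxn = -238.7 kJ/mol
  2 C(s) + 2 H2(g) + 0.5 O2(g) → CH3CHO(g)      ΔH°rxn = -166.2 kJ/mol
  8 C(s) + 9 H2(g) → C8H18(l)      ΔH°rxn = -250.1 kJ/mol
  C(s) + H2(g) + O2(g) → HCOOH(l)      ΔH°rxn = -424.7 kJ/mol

equation 1 × 3: (3)·(-238.7) = -716.1 kJ/mol
equation 2 × 2: (2)·(-166.2) = -332.4 kJ/mol
equation 3 reversed: +250.1 kJ/mol
equation 4 as written: -424.7 kJ/mol
Summing the manipulated equations, ΔH°rxn = (-716.1) + (-332.4) + (+250.1) + (-424.7) = -1223.1 kJ/mol

ΔH°rxn = -1223.1 kJ/mol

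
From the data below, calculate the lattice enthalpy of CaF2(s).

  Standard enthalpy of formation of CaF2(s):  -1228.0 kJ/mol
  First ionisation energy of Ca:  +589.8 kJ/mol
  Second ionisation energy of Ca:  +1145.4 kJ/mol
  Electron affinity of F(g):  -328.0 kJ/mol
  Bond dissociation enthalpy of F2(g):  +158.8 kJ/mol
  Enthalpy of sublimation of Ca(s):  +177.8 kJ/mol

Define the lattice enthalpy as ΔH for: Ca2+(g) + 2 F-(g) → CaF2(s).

ΔHf° = 1·ΔHsub + 1·(ΣIE) + 1·D(F2) + 2·EA + U
-1228.0 = 1·(+177.8) + 1·(+1735.2) + 1·(+158.8) + 2·(-328.0) + U
U = -1228.0 − (+1415.8) = -2643.8 kJ/mol

U = -2643.8 kJ/mol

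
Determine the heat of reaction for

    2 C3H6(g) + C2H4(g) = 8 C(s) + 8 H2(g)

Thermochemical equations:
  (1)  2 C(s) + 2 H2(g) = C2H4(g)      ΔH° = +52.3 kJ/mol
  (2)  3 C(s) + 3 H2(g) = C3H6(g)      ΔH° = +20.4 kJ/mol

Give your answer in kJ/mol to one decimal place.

ΔH° = -93.1 kJ/mol

(1) reversed: -52.3 kJ/mol
(2) reversed and × 2: (-2)·(+20.4) = -40.8 kJ/mol
Combining the equations, ΔH° = (-52.3) + (-40.8) = -93.1 kJ/mol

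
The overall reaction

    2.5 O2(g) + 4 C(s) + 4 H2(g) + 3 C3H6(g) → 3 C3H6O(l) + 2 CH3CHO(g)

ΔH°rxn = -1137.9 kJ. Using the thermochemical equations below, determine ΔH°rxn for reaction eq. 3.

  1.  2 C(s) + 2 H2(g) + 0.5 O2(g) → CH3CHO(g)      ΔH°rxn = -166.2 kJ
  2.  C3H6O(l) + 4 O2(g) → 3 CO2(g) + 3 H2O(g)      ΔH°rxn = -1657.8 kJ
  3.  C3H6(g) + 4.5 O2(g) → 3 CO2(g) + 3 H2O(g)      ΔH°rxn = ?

ΔH°rxn = -1926.3 kJ

eq. 1 × 2 (×2 to match 2 CH3CHO(g) in the target): (2)·(-166.2) = -332.4 kJ
eq. 2 reversed and × 3 (C3H6O(l) must end up as a product; scale by 3 for the 3 C3H6O(l)): (-3)·(-1657.8) = +4973.4 kJ
eq. 3 × 3 (×3 to match 3 C3H6(g) in the target): contributes 3·x
-1137.9 = (-332.4) + (+4973.4) + 3·x
x = (-1137.9 − (+4641.0)) / (3) = -1926.3 kJ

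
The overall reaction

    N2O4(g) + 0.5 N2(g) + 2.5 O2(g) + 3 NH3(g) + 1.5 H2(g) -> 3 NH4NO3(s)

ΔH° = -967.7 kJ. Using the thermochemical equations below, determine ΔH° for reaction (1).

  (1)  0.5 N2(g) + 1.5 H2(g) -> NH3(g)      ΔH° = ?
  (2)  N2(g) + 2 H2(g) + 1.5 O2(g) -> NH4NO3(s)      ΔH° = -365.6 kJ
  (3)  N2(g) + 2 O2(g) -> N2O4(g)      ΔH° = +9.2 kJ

ΔH° = -46.1 kJ

(1) reversed and × 3 (NH3(g) must end up as a reactant; scale by 3 for the 3 NH3(g)): contributes −3·x
(2) × 3 (scale by 3 for the 3 NH4NO3(s)): (3)·(-365.6) = -1096.8 kJ
(3) reversed (N2O4(g) must end up as a reactant): -9.2 kJ
-967.7 = (-1096.8) + (-9.2) − 3·x
x = (-967.7 − (-1106.0)) / (-3) = -46.1 kJ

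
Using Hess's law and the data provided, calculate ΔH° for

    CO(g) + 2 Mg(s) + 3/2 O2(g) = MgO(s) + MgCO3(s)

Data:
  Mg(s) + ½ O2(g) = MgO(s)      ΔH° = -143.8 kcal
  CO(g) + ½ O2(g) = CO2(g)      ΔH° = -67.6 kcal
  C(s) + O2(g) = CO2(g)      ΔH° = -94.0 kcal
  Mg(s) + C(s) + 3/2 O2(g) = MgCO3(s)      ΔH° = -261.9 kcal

equation 1 as written (MgO(s) already on the product side): -143.8 kcal
equation 2 as written (CO(g) already on the reactant side): -67.6 kcal
equation 3 reversed: +94.0 kcal
equation 4 as written (MgCO3(s) already on the product side): -261.9 kcal
Since enthalpy is a state function, ΔH° = (1)·(-143.8) + (1)·(-67.6) + (-1)·(-94.0) + (1)·(-261.9) = -379.3 kcal

ΔH° = -379.3 kcal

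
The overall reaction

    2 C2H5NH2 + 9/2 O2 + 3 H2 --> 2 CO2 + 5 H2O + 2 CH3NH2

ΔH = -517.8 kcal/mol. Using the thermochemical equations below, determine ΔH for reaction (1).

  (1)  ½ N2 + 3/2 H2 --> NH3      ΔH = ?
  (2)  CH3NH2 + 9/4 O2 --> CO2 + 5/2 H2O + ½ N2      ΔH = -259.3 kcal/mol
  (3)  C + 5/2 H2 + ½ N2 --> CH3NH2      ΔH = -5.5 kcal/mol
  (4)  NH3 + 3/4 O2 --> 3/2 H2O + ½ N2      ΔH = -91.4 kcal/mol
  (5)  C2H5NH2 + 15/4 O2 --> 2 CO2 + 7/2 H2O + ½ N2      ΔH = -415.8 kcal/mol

ΔH = -11.0 kcal/mol

(1) × 2: contributes 2·x
(2) reversed and × 2: (-2)·(-259.3) = +518.6 kcal/mol
(3): not needed (C appears nowhere else).
(4) × 2: (2)·(-91.4) = -182.8 kcal/mol
(5) × 2 (scale by 2 for the 2 C2H5NH2): (2)·(-415.8) = -831.6 kcal/mol
-517.8 = (+518.6) + (-182.8) + (-831.6) + 2·x
x = (-517.8 − (-495.8)) / (2) = -11.0 kcal/mol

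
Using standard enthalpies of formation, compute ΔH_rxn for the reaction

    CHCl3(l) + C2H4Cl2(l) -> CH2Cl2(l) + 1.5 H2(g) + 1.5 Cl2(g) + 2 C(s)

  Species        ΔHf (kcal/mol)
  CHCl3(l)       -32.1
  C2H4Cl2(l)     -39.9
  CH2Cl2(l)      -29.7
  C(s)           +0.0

ΔH_rxn = 42.3 kcal/mol

Products: 1·(-29.7) + 3/2·(+0.0) + 3/2·(+0.0) + 2·(+0.0) = -29.7
Reactants: 1·(-32.1) + 1·(-39.9) = -72.0
ΔH_rxn = (-29.7) − (-72.0) = 42.3 kcal/mol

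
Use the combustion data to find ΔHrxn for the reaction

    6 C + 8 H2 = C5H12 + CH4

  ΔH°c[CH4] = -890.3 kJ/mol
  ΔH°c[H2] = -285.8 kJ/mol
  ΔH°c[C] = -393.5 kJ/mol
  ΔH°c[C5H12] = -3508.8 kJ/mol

ΔHrxn = -248.3 kJ/mol

Using ΔH = Σ nΔHc°(reactants) − Σ nΔHc°(products):
= [6·(-393.5) + 8·(-285.8)] − [1·(-3508.8) + 1·(-890.3)]
= -248.3 kJ/mol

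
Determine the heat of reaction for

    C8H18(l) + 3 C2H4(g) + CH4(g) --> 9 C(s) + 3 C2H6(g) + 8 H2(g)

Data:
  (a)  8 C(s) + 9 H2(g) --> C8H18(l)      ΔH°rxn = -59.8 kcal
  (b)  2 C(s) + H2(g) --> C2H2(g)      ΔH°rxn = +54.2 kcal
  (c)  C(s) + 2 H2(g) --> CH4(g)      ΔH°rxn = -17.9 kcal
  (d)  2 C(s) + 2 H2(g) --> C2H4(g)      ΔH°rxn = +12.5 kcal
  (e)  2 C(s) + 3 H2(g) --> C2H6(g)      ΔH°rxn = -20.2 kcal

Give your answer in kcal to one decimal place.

ΔH°rxn = -20.4 kcal

(a) reversed: +59.8 kcal
(b): not needed.
(c) reversed: +17.9 kcal
(d) reversed and × 3: (-3)·(+12.5) = -37.5 kcal
(e) × 3: (3)·(-20.2) = -60.6 kcal
By Hess's law, ΔH°rxn = (-1)·(-59.8) + (-1)·(-17.9) + (-3)·(+12.5) + (3)·(-20.2) = -20.4 kcal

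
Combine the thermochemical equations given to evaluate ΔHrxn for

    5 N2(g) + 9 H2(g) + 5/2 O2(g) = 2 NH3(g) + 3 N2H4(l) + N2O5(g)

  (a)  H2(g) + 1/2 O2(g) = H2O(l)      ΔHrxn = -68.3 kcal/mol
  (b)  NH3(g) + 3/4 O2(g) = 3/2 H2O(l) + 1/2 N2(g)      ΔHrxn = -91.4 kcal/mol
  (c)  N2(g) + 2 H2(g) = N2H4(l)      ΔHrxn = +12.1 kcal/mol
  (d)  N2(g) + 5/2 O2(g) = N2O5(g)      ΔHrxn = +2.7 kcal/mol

(a) × 3: (3)·(-68.3) = -204.9 kcal/mol
(b) reversed and × 2 (reverse to put NH3(g) on the product side; scale by 2 for the 2 NH3(g)): (-2)·(-91.4) = +182.8 kcal/mol
(c) × 3 (scale by 3 for the 3 N2H4(l)): (3)·(+12.1) = +36.3 kcal/mol
(d) as written (N2O5(g) already on the product side): +2.7 kcal/mol
ΔHrxn = (3)·(-68.3) + (-2)·(-91.4) + (3)·(+12.1) + (1)·(+2.7) = 16.9 kcal/mol

ΔHrxn = 16.9 kcal/mol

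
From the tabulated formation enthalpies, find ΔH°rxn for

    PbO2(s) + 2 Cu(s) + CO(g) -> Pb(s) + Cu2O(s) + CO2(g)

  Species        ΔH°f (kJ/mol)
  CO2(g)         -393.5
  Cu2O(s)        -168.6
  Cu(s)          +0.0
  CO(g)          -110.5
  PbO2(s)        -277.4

ΔH°rxn = Σ nΔHf°(products) − Σ nΔHf°(reactants).
Products: 1·(+0.0) + 1·(-168.6) + 1·(-393.5) = -562.1
Reactants: 1·(-277.4) + 2·(+0.0) + 1·(-110.5) = -387.9
ΔH°rxn = (-562.1) − (-387.9) = -174.2 kJ/mol

ΔH°rxn = -174.2 kJ/mol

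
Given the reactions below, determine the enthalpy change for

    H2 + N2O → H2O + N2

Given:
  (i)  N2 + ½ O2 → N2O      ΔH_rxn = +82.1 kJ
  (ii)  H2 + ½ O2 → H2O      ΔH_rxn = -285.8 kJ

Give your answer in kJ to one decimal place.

(i) reversed (reverse to put N2O on the reactant side): -82.1 kJ
(ii) as written (H2O already on the product side): -285.8 kJ
ΔH_rxn = (-82.1) + (-285.8) = -367.9 kJ

ΔH_rxn = -367.9 kJ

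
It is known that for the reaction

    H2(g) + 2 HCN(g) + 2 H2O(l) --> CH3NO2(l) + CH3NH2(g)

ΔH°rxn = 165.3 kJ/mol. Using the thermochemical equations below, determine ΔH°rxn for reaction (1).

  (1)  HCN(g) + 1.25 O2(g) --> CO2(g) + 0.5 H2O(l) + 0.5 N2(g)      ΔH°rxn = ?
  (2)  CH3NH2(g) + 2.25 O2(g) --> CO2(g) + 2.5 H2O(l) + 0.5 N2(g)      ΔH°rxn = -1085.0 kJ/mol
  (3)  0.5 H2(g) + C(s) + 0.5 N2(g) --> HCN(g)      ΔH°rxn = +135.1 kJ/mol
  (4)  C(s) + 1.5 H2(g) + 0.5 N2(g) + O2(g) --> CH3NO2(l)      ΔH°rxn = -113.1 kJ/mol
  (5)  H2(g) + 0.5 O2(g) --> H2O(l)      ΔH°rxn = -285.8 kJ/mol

(1) as written: contributes x
(2) reversed: +1085.0 kJ/mol
(3) reversed: -135.1 kJ/mol
(4) as written: -113.1 kJ/mol
(5): not needed.
+165.3 = (+1085.0) + (-135.1) + (-113.1) + x
x = (+165.3 − (+836.8)) / (1) = -671.5 kJ/mol

ΔH°rxn = -671.5 kJ/mol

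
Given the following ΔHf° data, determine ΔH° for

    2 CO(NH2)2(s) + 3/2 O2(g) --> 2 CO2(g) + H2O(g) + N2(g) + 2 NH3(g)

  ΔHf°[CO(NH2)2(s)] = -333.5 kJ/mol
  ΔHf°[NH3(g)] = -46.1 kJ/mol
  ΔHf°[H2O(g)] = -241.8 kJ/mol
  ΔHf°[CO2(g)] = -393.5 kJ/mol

ΔH° = -454.0 kJ/mol

ΔH°rxn = Σ nΔHf°(products) − Σ nΔHf°(reactants).
Products: 2·(-393.5) + 1·(-241.8) + 1·(+0.0) + 2·(-46.1) = -1121.0
Reactants: 2·(-333.5) + 3/2·(+0.0) = -667.0
ΔH° = (-1121.0) − (-667.0) = -454.0 kJ/mol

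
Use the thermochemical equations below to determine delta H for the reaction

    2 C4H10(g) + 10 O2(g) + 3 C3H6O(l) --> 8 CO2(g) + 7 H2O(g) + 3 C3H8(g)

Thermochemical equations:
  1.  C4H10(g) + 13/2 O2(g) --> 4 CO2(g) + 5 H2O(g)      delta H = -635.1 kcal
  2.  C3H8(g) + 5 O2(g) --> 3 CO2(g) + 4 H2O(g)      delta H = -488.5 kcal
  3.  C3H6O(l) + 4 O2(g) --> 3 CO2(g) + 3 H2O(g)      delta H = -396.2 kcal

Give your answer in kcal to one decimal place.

eq. 1 × 2 (scale by 2 for the 2 C4H10(g)): (2)·(-635.1) = -1270.2 kcal
eq. 2 reversed and × 3 (C3H8(g) must end up as a product; scale by 3 for the 3 C3H8(g)): (-3)·(-488.5) = +1465.5 kcal
eq. 3 × 3 (scale by 3 for the 3 C3H6O(l)): (3)·(-396.2) = -1188.6 kcal
Since enthalpy is a state function, delta H = (-1270.2) + (+1465.5) + (-1188.6) = -993.3 kcal

delta H = -993.3 kcal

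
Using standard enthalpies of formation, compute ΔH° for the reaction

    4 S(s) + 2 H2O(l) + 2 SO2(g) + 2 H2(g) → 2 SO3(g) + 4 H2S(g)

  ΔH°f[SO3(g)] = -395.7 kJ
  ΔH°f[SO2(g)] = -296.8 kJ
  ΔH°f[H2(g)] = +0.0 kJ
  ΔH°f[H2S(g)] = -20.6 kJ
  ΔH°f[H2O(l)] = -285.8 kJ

Products: 2·(-395.7) + 4·(-20.6) = -873.8
Reactants: 4·(+0.0) + 2·(-285.8) + 2·(-296.8) + 2·(+0.0) = -1165.2
ΔH° = (-873.8) − (-1165.2) = 291.4 kJ

ΔH° = 291.4 kJ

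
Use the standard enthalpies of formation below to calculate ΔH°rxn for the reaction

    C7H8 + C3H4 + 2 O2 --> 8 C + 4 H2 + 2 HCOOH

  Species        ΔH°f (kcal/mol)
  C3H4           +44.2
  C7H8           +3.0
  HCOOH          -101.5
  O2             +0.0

ΔH°rxn = -250.2 kcal/mol

Products: 8·(+0.0) + 4·(+0.0) + 2·(-101.5) = -203.0
Reactants: 1·(+3.0) + 1·(+44.2) + 2·(+0.0) = +47.2
ΔH°rxn = (-203.0) − (+47.2) = -250.2 kcal/mol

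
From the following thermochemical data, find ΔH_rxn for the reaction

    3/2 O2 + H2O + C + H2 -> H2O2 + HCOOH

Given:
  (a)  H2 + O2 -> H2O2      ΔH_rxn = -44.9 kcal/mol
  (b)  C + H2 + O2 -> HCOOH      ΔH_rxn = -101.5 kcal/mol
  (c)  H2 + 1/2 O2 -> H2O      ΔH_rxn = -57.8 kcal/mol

(a) as written: -44.9 kcal/mol
(b) as written: -101.5 kcal/mol
(c) reversed: +57.8 kcal/mol
ΔH_rxn = (1)·(-44.9) + (1)·(-101.5) + (-1)·(-57.8) = -88.6 kcal/mol

ΔH_rxn = -88.6 kcal/mol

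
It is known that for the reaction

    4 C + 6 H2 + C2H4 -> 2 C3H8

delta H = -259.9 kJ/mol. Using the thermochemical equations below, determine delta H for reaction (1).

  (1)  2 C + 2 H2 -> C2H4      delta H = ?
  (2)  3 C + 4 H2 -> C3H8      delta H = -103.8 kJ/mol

(1) reversed (C2H4 must end up as a reactant): contributes −x
(2) × 2 (×2 to match 2 C3H8 in the target): (2)·(-103.8) = -207.6 kJ/mol
-259.9 = (-207.6) − x
x = (-259.9 − (-207.6)) / (-1) = 52.3 kJ/mol

delta H = 52.3 kJ/mol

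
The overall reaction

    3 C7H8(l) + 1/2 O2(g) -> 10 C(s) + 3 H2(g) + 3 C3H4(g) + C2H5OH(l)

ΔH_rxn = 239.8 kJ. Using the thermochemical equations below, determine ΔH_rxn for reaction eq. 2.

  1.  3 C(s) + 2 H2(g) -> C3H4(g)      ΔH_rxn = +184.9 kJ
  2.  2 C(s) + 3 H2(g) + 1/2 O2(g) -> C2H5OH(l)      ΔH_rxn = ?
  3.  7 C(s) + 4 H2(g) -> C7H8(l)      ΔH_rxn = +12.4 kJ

ΔH_rxn = -277.7 kJ

eq. 1 × 3: (3)·(+184.9) = +554.7 kJ
eq. 2 as written: contributes x
eq. 3 reversed and × 3: (-3)·(+12.4) = -37.2 kJ
+239.8 = (+554.7) + (-37.2) + x
x = (+239.8 − (+517.5)) / (1) = -277.7 kJ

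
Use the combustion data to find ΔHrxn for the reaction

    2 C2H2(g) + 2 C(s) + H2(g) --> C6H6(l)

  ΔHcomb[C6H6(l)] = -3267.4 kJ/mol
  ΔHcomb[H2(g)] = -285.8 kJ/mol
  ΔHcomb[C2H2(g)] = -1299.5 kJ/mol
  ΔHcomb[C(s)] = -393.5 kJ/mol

Using ΔH = Σ nΔHc°(reactants) − Σ nΔHc°(products):
= [2·(-1299.5) + 2·(-393.5) + 1·(-285.8)] − [1·(-3267.4)]
= -404.4 kJ/mol

ΔHrxn = -404.4 kJ/mol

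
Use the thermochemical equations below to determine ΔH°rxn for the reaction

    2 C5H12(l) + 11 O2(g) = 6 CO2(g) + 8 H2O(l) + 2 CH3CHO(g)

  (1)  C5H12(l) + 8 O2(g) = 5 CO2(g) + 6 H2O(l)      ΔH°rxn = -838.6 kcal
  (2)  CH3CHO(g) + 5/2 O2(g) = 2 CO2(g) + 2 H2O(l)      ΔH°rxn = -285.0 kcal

(1) × 2 (scale by 2 for the 2 C5H12(l)): (2)·(-838.6) = -1677.2 kcal
(2) reversed and × 2 (reverse to put CH3CHO(g) on the product side; ×2 to match 2 CH3CHO(g) in the target): (-2)·(-285.0) = +570.0 kcal
Summing the manipulated equations, ΔH°rxn = (2)·(-838.6) + (-2)·(-285.0) = -1107.2 kcal

ΔH°rxn = -1107.2 kcal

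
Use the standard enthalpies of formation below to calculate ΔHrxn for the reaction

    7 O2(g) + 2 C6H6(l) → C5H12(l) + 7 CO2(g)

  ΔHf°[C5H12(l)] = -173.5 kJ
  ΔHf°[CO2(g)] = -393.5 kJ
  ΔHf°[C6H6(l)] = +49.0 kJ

Products: 1·(-173.5) + 7·(-393.5) = -2928.0
Reactants: 7·(+0.0) + 2·(+49.0) = +98.0
ΔHrxn = (-2928.0) − (+98.0) = -3026.0 kJ

ΔHrxn = -3026.0 kJ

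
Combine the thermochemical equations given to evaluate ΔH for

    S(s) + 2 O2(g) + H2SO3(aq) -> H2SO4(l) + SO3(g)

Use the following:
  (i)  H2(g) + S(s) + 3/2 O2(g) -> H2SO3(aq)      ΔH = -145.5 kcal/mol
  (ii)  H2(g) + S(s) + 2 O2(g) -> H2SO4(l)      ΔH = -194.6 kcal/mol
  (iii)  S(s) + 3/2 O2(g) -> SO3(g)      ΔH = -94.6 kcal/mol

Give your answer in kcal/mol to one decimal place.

ΔH = -143.7 kcal/mol

(i) reversed (H2SO3(aq) must end up as a reactant): +145.5 kcal/mol
(ii) as written (H2SO4(l) already on the product side): -194.6 kcal/mol
(iii) as written (SO3(g) already on the product side): -94.6 kcal/mol
Combining the equations, ΔH = (-1)·(-145.5) + (1)·(-194.6) + (1)·(-94.6) = -143.7 kcal/mol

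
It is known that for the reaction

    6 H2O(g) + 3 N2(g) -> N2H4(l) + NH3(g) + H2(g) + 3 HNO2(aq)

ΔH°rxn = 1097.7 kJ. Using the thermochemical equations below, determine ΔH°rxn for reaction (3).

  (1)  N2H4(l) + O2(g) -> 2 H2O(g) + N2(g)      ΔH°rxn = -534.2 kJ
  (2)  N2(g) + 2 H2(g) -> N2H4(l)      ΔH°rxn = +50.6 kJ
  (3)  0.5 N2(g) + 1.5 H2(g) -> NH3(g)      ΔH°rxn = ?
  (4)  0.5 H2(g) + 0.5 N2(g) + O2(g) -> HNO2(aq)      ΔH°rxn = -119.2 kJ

ΔH°rxn = -46.1 kJ

(1) reversed and × 3: (-3)·(-534.2) = +1602.6 kJ
(2) reversed and × 2: (-2)·(+50.6) = -101.2 kJ
(3) as written: contributes x
(4) × 3: (3)·(-119.2) = -357.6 kJ
+1097.7 = (+1602.6) + (-101.2) + (-357.6) + x
x = (+1097.7 − (+1143.8)) / (1) = -46.1 kJ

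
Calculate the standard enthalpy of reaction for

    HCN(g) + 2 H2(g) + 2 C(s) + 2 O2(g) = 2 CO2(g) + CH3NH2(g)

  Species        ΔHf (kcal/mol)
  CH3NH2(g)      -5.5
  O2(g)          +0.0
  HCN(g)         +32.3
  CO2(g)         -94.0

ΔH°rxn = Σ nΔHf°(products) − Σ nΔHf°(reactants).
Products: 2·(-94.0) + 1·(-5.5) = -193.5
Reactants: 1·(+32.3) + 2·(+0.0) + 2·(+0.0) + 2·(+0.0) = +32.3
ΔH° = (-193.5) − (+32.3) = -225.8 kcal/mol

ΔH° = -225.8 kcal/mol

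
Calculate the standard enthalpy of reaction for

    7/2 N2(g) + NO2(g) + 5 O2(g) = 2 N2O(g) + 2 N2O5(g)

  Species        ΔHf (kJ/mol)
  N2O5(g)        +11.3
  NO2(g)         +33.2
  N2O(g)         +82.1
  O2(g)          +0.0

ΔH° = 153.6 kJ/mol

ΔH°rxn = Σ nΔHf°(products) − Σ nΔHf°(reactants).
Products: 2·(+82.1) + 2·(+11.3) = +186.8
Reactants: 7/2·(+0.0) + 1·(+33.2) + 5·(+0.0) = +33.2
ΔH° = (+186.8) − (+33.2) = 153.6 kJ/mol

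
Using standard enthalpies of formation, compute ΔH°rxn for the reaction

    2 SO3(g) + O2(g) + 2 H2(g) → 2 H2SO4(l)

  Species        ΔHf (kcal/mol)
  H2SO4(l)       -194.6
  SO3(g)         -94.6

ΔH°rxn = -200.0 kcal/mol

Products: 2·(-194.6) = -389.2
Reactants: 2·(-94.6) + 1·(+0.0) + 2·(+0.0) = -189.2
ΔH°rxn = (-389.2) − (-189.2) = -200.0 kcal/mol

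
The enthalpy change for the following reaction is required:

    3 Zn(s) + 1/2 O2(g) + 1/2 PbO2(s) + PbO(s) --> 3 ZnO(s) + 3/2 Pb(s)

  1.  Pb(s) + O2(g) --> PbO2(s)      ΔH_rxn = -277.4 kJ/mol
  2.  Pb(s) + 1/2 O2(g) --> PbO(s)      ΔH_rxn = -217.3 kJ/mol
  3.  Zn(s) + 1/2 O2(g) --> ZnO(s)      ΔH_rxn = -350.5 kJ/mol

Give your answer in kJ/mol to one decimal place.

eq. 1 reversed and × 1/2: (-1/2)·(-277.4) = +138.7 kJ/mol
eq. 2 reversed: +217.3 kJ/mol
eq. 3 × 3: (3)·(-350.5) = -1051.5 kJ/mol
Summing the manipulated equations, ΔH_rxn = (+138.7) + (+217.3) + (-1051.5) = -695.5 kJ/mol

ΔH_rxn = -695.5 kJ/mol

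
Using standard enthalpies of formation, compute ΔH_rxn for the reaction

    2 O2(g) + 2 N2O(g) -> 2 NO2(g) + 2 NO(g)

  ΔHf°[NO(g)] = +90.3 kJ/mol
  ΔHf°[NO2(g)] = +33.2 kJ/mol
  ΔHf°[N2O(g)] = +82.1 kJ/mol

ΔH_rxn = 82.8 kJ/mol

Products: 2·(+33.2) + 2·(+90.3) = +247.0
Reactants: 2·(+0.0) + 2·(+82.1) = +164.2
ΔH_rxn = (+247.0) − (+164.2) = 82.8 kJ/mol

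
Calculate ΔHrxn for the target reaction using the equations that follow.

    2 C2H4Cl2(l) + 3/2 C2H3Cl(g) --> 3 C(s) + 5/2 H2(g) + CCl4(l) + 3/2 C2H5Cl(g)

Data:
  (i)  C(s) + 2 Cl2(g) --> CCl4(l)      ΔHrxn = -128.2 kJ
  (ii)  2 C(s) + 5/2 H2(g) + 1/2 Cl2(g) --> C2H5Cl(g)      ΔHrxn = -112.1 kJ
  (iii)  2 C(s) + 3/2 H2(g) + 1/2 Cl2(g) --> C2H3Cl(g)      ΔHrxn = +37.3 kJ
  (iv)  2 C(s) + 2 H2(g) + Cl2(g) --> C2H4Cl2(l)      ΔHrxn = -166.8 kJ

ΔHrxn = -18.7 kJ

(i) as written (CCl4(l) already on the product side): -128.2 kJ
(ii) × 3/2 (scale by 3/2 for the 3/2 C2H5Cl(g)): (3/2)·(-112.1) = -168.15 kJ
(iii) reversed and × 3/2 (C2H3Cl(g) must end up as a reactant; ×3/2 to match 3/2 C2H3Cl(g) in the target): (-3/2)·(+37.3) = -55.95 kJ
(iv) reversed and × 2 (C2H4Cl2(l) must end up as a reactant; ×2 to match 2 C2H4Cl2(l) in the target): (-2)·(-166.8) = +333.6 kJ
ΔHrxn = (1)·(-128.2) + (3/2)·(-112.1) + (-3/2)·(+37.3) + (-2)·(-166.8) = -18.7 kJ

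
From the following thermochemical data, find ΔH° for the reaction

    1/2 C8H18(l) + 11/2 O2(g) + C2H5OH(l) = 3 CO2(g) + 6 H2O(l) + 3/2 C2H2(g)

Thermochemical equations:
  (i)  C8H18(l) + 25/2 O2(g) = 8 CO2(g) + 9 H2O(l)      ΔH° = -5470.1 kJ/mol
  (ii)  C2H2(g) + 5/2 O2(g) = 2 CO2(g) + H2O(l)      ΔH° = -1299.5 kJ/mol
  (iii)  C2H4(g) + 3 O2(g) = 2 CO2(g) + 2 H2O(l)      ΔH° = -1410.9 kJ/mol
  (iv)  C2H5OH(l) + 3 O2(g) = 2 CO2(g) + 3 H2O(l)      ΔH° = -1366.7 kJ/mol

ΔH° = -2152.5 kJ/mol

(i) × 1/2 (scale by 1/2 for the 1/2 C8H18(l)): (1/2)·(-5470.1) = -2735.05 kJ/mol
(ii) reversed and × 3/2 (reverse to put C2H2(g) on the product side; ×3/2 to match 3/2 C2H2(g) in the target): (-3/2)·(-1299.5) = +1949.25 kJ/mol
(iii): not needed (C2H4(g) appears nowhere else).
(iv) as written (C2H5OH(l) already on the reactant side): -1366.7 kJ/mol
Summing the manipulated equations, ΔH° = (1/2)·(-5470.1) + (-3/2)·(-1299.5) + (1)·(-1366.7) = -2152.5 kJ/mol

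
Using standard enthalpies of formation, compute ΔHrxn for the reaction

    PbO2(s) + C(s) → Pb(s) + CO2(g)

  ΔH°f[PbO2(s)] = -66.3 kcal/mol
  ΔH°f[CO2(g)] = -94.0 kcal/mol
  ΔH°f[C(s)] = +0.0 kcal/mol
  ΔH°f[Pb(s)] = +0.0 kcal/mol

ΔHrxn = -27.7 kcal/mol

Products: 1·(+0.0) + 1·(-94.0) = -94.0
Reactants: 1·(-66.3) + 1·(+0.0) = -66.3
ΔHrxn = (-94.0) − (-66.3) = -27.7 kcal/mol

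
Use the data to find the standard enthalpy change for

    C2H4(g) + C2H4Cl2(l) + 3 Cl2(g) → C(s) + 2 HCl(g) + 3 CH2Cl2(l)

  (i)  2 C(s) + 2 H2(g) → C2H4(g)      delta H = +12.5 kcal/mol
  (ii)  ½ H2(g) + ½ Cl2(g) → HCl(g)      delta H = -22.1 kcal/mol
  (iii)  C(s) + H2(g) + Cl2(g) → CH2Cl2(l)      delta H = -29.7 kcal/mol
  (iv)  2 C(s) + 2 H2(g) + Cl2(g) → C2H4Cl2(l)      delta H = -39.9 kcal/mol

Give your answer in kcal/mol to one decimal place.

(i) reversed: -12.5 kcal/mol
(ii) × 2: (2)·(-22.1) = -44.2 kcal/mol
(iii) × 3: (3)·(-29.7) = -89.1 kcal/mol
(iv) reversed: +39.9 kcal/mol
Summing the manipulated equations, delta H = (-1)·(+12.5) + (2)·(-22.1) + (3)·(-29.7) + (-1)·(-39.9) = -105.9 kcal/mol

delta H = -105.9 kcal/mol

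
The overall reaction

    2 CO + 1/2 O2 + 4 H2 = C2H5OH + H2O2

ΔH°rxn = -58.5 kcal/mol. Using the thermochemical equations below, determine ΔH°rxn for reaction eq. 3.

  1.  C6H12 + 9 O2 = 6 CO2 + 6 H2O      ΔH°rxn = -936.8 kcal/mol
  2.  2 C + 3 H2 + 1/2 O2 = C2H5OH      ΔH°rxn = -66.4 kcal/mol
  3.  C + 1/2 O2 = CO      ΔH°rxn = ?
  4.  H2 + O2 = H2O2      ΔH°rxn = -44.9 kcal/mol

eq. 1: not needed.
eq. 2 as written: -66.4 kcal/mol
eq. 3 reversed and × 2: contributes −2·x
eq. 4 as written: -44.9 kcal/mol
-58.5 = (-66.4) + (-44.9) − 2·x
x = (-58.5 − (-111.3)) / (-2) = -26.4 kcal/mol

ΔH°rxn = -26.4 kcal/mol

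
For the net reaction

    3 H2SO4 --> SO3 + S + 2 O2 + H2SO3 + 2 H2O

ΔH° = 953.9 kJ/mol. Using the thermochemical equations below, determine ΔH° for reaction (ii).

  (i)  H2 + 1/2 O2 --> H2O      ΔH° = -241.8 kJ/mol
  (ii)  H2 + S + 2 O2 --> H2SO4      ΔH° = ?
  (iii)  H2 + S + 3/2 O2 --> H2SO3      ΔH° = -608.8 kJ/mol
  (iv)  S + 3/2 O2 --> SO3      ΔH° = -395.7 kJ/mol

ΔH° = -814.0 kJ/mol

(i) × 2 (scale by 2 for the 2 H2O): (2)·(-241.8) = -483.6 kJ/mol
(ii) reversed and × 3 (H2SO4 must end up as a reactant; ×3 to match 3 H2SO4 in the target): contributes −3·x
(iii) as written (H2SO3 already on the product side): -608.8 kJ/mol
(iv) as written (SO3 already on the product side): -395.7 kJ/mol
+953.9 = (-483.6) + (-608.8) + (-395.7) − 3·x
x = (+953.9 − (-1488.1)) / (-3) = -814.0 kJ/mol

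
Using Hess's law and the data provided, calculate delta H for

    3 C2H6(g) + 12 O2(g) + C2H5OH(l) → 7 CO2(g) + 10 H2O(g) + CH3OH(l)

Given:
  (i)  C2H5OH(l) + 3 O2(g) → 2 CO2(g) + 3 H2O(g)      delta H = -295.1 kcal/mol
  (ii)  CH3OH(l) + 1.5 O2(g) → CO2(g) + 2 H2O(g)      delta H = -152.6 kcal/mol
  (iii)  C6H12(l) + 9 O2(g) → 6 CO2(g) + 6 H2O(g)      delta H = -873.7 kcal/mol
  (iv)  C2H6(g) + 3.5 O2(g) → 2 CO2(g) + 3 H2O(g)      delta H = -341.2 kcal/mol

delta H = -1166.1 kcal/mol

(i) as written: -295.1 kcal/mol
(ii) reversed: +152.6 kcal/mol
(iii): not needed.
(iv) × 3: (3)·(-341.2) = -1023.6 kcal/mol
Summing the manipulated equations, delta H = (-295.1) + (+152.6) + (-1023.6) = -1166.1 kcal/mol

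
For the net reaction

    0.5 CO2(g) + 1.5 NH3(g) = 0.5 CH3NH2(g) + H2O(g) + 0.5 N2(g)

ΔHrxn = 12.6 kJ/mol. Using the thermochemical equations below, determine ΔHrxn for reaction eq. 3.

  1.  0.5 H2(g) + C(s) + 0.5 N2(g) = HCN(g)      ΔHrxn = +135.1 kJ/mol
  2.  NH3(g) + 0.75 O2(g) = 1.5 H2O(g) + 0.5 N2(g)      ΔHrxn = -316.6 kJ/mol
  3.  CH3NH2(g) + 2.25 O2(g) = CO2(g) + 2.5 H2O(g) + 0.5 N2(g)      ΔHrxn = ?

ΔHrxn = -975.0 kJ/mol

eq. 1: not needed.
eq. 2 × 3/2: (3/2)·(-316.6) = -474.9 kJ/mol
eq. 3 reversed and × 1/2: contributes −1/2·x
+12.6 = (-474.9) − 1/2·x
x = (+12.6 − (-474.9)) / (-1/2) = -975.0 kJ/mol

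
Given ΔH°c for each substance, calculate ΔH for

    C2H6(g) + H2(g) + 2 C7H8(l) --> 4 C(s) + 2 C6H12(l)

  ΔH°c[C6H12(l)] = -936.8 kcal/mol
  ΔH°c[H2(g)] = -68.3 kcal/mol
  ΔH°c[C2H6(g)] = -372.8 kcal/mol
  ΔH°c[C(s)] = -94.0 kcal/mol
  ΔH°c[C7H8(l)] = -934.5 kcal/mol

ΔH = -60.5 kcal/mol

Using ΔH = Σ nΔHc°(reactants) − Σ nΔHc°(products):
= [1·(-372.8) + 1·(-68.3) + 2·(-934.5)] − [4·(-94.0) + 2·(-936.8)]
= -60.5 kcal/mol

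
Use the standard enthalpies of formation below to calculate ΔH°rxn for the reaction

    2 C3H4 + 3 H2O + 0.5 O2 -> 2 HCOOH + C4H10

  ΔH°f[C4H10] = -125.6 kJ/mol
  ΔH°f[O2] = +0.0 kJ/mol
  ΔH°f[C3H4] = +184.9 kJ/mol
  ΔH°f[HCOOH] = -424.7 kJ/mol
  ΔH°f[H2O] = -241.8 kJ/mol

Products: 2·(-424.7) + 1·(-125.6) = -975.0
Reactants: 2·(+184.9) + 3·(-241.8) + 1/2·(+0.0) = -355.6
ΔH°rxn = (-975.0) − (-355.6) = -619.4 kJ/mol

ΔH°rxn = -619.4 kJ/mol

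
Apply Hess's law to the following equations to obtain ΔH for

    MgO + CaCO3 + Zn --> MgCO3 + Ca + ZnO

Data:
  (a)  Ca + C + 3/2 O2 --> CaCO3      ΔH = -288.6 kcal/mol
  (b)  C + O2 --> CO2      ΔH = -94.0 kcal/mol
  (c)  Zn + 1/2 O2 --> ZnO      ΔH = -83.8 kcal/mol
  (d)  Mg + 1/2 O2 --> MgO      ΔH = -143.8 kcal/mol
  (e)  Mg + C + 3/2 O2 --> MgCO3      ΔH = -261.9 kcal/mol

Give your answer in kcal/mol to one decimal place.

(a) reversed: +288.6 kcal/mol
(b): not needed.
(c) as written: -83.8 kcal/mol
(d) reversed: +143.8 kcal/mol
(e) as written: -261.9 kcal/mol
Summing the manipulated equations, ΔH = (+288.6) + (-83.8) + (+143.8) + (-261.9) = 86.7 kcal/mol

ΔH = 86.7 kcal/mol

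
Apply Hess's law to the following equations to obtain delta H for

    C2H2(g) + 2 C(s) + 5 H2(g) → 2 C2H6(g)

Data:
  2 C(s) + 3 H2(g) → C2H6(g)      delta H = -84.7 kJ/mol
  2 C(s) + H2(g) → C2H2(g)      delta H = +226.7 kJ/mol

delta H = -396.1 kJ/mol

equation 1 × 2 (×2 to match 2 C2H6(g) in the target): (2)·(-84.7) = -169.4 kJ/mol
equation 2 reversed (C2H2(g) must end up as a reactant): -226.7 kJ/mol
Since enthalpy is a state function, delta H = (-169.4) + (-226.7) = -396.1 kJ/mol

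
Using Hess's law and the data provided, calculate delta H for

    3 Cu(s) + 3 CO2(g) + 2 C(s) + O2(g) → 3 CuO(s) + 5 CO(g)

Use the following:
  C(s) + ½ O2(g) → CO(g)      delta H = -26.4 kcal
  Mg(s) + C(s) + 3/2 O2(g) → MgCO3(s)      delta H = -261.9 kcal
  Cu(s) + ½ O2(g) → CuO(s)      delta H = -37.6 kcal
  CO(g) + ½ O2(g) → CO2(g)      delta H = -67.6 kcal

equation 1 × 2: (2)·(-26.4) = -52.8 kcal
equation 2: not needed.
equation 3 × 3: (3)·(-37.6) = -112.8 kcal
equation 4 reversed and × 3: (-3)·(-67.6) = +202.8 kcal
By Hess's law, delta H = (-52.8) + (-112.8) + (+202.8) = 37.2 kcal

delta H = 37.2 kcal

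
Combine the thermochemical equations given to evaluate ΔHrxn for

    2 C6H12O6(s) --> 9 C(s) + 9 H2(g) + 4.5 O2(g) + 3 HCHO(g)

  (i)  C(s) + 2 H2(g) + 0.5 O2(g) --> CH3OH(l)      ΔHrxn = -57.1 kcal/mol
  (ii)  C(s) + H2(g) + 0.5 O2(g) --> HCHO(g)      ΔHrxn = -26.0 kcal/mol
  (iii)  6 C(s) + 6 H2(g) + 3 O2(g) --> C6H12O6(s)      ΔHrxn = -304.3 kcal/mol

ΔHrxn = 530.6 kcal/mol

(i): not needed.
(ii) × 3: (3)·(-26.0) = -78.0 kcal/mol
(iii) reversed and × 2: (-2)·(-304.3) = +608.6 kcal/mol
ΔHrxn = (3)·(-26.0) + (-2)·(-304.3) = 530.6 kcal/mol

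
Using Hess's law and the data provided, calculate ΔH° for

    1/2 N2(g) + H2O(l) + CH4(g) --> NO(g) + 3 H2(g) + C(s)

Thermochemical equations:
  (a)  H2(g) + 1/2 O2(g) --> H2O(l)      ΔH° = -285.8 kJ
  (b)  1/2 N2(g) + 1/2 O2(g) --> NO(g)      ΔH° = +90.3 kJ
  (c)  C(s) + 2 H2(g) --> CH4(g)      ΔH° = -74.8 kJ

(a) reversed: +285.8 kJ
(b) as written: +90.3 kJ
(c) reversed: +74.8 kJ
ΔH° = (+285.8) + (+90.3) + (+74.8) = 450.9 kJ

ΔH° = 450.9 kJ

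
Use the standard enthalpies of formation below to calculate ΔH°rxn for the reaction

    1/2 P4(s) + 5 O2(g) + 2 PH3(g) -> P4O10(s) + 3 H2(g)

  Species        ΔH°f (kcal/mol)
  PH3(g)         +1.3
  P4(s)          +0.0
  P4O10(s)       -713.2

Products: 1·(-713.2) + 3·(+0.0) = -713.2
Reactants: 1/2·(+0.0) + 5·(+0.0) + 2·(+1.3) = +2.6
ΔH°rxn = (-713.2) − (+2.6) = -715.8 kcal/mol

ΔH°rxn = -715.8 kcal/mol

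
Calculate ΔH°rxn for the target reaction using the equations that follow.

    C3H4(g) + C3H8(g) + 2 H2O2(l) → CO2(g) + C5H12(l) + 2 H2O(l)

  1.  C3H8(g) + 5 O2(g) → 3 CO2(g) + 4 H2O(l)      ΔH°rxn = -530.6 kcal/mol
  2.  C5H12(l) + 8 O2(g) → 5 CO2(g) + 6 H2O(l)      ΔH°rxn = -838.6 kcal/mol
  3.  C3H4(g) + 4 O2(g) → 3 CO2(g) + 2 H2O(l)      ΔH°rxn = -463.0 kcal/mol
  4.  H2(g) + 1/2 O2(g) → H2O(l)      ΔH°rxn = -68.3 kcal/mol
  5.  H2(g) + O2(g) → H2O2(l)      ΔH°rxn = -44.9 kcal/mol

ΔH°rxn = -201.8 kcal/mol

eq. 1 as written: -530.6 kcal/mol
eq. 2 reversed: +838.6 kcal/mol
eq. 3 as written: -463.0 kcal/mol
eq. 4 × 2: (2)·(-68.3) = -136.6 kcal/mol
eq. 5 reversed and × 2: (-2)·(-44.9) = +89.8 kcal/mol
ΔH°rxn = (1)·(-530.6) + (-1)·(-838.6) + (1)·(-463.0) + (2)·(-68.3) + (-2)·(-44.9) = -201.8 kcal/mol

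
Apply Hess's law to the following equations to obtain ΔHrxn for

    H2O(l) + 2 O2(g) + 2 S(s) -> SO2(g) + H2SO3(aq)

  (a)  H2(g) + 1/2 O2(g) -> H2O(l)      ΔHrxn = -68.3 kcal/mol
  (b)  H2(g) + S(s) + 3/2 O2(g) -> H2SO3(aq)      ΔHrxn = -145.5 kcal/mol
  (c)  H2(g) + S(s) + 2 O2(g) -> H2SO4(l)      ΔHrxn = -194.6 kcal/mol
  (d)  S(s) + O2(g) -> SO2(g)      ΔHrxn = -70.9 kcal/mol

(a) reversed (H2O(l) must end up as a reactant): +68.3 kcal/mol
(b) as written (H2SO3(aq) already on the product side): -145.5 kcal/mol
(c): not needed (H2SO4(l) appears nowhere else).
(d) as written (SO2(g) already on the product side): -70.9 kcal/mol
ΔHrxn = (+68.3) + (-145.5) + (-70.9) = -148.1 kcal/mol

ΔHrxn = -148.1 kcal/mol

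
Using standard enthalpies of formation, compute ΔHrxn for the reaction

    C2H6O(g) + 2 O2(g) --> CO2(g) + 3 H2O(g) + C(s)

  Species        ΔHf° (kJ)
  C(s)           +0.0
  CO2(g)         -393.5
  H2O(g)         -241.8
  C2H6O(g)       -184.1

ΔHrxn = -934.8 kJ

Products: 1·(-393.5) + 3·(-241.8) + 1·(+0.0) = -1118.9
Reactants: 1·(-184.1) + 2·(+0.0) = -184.1
ΔHrxn = (-1118.9) − (-184.1) = -934.8 kJ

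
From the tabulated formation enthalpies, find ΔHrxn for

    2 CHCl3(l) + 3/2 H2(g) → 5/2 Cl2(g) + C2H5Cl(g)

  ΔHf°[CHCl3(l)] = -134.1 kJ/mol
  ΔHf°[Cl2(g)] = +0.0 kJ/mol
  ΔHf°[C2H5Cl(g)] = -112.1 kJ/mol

ΔHrxn = 156.1 kJ/mol

ΔH°rxn = Σ nΔHf°(products) − Σ nΔHf°(reactants).
Products: 5/2·(+0.0) + 1·(-112.1) = -112.1
Reactants: 2·(-134.1) + 3/2·(+0.0) = -268.2
ΔHrxn = (-112.1) − (-268.2) = 156.1 kJ/mol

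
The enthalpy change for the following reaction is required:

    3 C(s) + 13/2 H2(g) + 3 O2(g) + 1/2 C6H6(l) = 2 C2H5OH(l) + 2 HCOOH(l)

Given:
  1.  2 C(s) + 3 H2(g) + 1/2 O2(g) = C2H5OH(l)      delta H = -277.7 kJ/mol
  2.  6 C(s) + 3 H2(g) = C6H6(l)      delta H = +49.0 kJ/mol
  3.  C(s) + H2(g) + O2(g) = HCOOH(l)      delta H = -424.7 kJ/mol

eq. 1 × 2 (×2 to match 2 C2H5OH(l) in the target): (2)·(-277.7) = -555.4 kJ/mol
eq. 2 reversed and × 1/2 (reverse to put C6H6(l) on the reactant side; scale by 1/2 for the 1/2 C6H6(l)): (-1/2)·(+49.0) = -24.5 kJ/mol
eq. 3 × 2 (scale by 2 for the 2 HCOOH(l)): (2)·(-424.7) = -849.4 kJ/mol
Since enthalpy is a state function, delta H = (2)·(-277.7) + (-1/2)·(+49.0) + (2)·(-424.7) = -1429.3 kJ/mol

delta H = -1429.3 kJ/mol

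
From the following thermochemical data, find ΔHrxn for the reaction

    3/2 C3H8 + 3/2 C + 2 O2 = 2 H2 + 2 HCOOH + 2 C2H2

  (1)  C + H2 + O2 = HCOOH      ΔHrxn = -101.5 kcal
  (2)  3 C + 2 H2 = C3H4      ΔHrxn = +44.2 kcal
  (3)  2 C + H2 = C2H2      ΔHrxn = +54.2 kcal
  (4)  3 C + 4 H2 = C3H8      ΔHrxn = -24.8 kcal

ΔHrxn = -57.4 kcal

(1) × 2: (2)·(-101.5) = -203.0 kcal
(2): not needed.
(3) × 2: (2)·(+54.2) = +108.4 kcal
(4) reversed and × 3/2: (-3/2)·(-24.8) = +37.2 kcal
By Hess's law, ΔHrxn = (2)·(-101.5) + (2)·(+54.2) + (-3/2)·(-24.8) = -57.4 kcal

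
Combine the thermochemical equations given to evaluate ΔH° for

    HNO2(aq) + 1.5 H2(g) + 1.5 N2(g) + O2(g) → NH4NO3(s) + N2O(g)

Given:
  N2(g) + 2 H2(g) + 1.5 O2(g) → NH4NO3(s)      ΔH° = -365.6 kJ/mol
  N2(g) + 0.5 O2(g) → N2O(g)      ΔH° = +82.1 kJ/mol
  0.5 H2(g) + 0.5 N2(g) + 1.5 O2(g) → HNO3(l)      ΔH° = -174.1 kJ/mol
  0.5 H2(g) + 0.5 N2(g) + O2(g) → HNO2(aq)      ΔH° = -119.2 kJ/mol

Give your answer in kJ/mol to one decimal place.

equation 1 as written: -365.6 kJ/mol
equation 2 as written: +82.1 kJ/mol
equation 3: not needed.
equation 4 reversed: +119.2 kJ/mol
ΔH° = (1)·(-365.6) + (1)·(+82.1) + (-1)·(-119.2) = -164.3 kJ/mol

ΔH° = -164.3 kJ/mol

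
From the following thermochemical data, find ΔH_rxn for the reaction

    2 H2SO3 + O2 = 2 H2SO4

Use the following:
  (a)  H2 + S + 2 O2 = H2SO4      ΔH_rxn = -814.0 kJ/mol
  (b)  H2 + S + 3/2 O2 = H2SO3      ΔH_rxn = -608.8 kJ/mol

ΔH_rxn = -410.4 kJ/mol

(a) × 2: (2)·(-814.0) = -1628.0 kJ/mol
(b) reversed and × 2: (-2)·(-608.8) = +1217.6 kJ/mol
By Hess's law, ΔH_rxn = (2)·(-814.0) + (-2)·(-608.8) = -410.4 kJ/mol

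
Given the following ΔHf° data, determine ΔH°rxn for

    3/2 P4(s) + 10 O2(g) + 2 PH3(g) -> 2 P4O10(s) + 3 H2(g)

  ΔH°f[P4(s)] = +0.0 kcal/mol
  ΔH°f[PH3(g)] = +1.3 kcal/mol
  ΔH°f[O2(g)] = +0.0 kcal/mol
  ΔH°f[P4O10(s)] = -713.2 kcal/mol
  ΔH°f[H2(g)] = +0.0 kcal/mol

Products: 2·(-713.2) + 3·(+0.0) = -1426.4
Reactants: 3/2·(+0.0) + 10·(+0.0) + 2·(+1.3) = +2.6
ΔH°rxn = (-1426.4) − (+2.6) = -1429.0 kcal/mol

ΔH°rxn = -1429.0 kcal/mol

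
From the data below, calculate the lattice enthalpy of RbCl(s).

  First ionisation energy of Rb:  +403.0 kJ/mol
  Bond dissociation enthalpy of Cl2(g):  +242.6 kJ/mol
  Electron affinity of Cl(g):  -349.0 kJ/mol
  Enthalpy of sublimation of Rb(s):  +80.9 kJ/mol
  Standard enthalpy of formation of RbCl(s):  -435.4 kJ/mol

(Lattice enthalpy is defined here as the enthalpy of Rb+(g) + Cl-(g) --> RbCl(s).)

ΔHf° = 1·ΔHsub + 1·(ΣIE) + 1/2·D(Cl2) + 1·EA + U
-435.4 = 1·(+80.9) + 1·(+403.0) + 1/2·(+242.6) + 1·(-349.0) + U
U = -435.4 − (+256.2) = -691.6 kJ/mol

U = -691.6 kJ/mol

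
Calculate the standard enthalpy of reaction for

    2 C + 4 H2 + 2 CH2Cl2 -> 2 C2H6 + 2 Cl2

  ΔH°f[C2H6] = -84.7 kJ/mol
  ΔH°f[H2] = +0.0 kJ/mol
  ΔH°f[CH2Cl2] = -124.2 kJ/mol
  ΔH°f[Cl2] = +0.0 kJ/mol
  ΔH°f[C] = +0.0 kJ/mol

ΔH_rxn = 79.0 kJ/mol

Products: 2·(-84.7) + 2·(+0.0) = -169.4
Reactants: 2·(+0.0) + 4·(+0.0) + 2·(-124.2) = -248.4
ΔH_rxn = (-169.4) − (-248.4) = 79.0 kJ/mol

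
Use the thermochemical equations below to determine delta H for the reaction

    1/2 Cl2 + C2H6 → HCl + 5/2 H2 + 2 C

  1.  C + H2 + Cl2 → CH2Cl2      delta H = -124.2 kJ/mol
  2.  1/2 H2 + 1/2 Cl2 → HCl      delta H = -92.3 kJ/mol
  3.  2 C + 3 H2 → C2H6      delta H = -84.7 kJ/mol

eq. 1: not needed (CH2Cl2 appears nowhere else).
eq. 2 as written (HCl already on the product side): -92.3 kJ/mol
eq. 3 reversed (reverse to put C2H6 on the reactant side): +84.7 kJ/mol
delta H = (-92.3) + (+84.7) = -7.6 kJ/mol

delta H = -7.6 kJ/mol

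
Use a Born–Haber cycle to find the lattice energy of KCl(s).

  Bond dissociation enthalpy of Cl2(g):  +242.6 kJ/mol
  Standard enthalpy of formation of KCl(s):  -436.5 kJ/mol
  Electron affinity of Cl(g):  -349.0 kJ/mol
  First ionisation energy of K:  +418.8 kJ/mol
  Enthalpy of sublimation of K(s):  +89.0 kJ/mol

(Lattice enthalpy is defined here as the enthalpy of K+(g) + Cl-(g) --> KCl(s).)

ΔHf° = 1·ΔHsub + 1·(ΣIE) + 1/2·D(Cl2) + 1·EA + U
-436.5 = 1·(+89.0) + 1·(+418.8) + 1/2·(+242.6) + 1·(-349.0) + U
U = -436.5 − (+280.1) = -716.6 kJ/mol

U = -716.6 kJ/mol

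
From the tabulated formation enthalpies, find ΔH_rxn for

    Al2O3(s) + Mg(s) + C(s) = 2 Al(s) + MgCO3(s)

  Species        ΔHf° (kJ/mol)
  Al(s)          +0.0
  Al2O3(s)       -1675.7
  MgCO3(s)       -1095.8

ΔH_rxn = 579.9 kJ/mol

Products: 2·(+0.0) + 1·(-1095.8) = -1095.8
Reactants: 1·(-1675.7) + 1·(+0.0) + 1·(+0.0) = -1675.7
ΔH_rxn = (-1095.8) − (-1675.7) = 579.9 kJ/mol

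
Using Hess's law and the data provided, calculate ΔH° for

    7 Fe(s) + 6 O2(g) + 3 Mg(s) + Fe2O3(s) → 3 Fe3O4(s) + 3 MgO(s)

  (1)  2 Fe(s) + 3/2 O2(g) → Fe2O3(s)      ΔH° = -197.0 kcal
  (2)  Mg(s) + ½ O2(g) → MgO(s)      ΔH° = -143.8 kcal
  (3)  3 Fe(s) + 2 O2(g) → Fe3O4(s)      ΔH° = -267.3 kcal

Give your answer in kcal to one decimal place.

(1) reversed (Fe2O3(s) must end up as a reactant): +197.0 kcal
(2) × 3 (scale by 3 for the 3 MgO(s)): (3)·(-143.8) = -431.4 kcal
(3) × 3 (scale by 3 for the 3 Fe3O4(s)): (3)·(-267.3) = -801.9 kcal
ΔH° = (-1)·(-197.0) + (3)·(-143.8) + (3)·(-267.3) = -1036.3 kcal

ΔH° = -1036.3 kcal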